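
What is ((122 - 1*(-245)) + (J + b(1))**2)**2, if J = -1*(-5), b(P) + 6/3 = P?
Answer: 146689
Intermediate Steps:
b(P) = -2 + P
J = 5
((122 - 1*(-245)) + (J + b(1))**2)**2 = ((122 - 1*(-245)) + (5 + (-2 + 1))**2)**2 = ((122 + 245) + (5 - 1)**2)**2 = (367 + 4**2)**2 = (367 + 16)**2 = 383**2 = 146689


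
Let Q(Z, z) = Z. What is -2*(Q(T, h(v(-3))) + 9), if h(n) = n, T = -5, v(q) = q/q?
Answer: -8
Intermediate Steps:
v(q) = 1
-2*(Q(T, h(v(-3))) + 9) = -2*(-5 + 9) = -2*4 = -8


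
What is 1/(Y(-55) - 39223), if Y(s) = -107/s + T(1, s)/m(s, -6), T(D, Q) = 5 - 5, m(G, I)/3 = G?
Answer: -55/2157158 ≈ -2.5496e-5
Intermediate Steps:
m(G, I) = 3*G
T(D, Q) = 0
Y(s) = -107/s (Y(s) = -107/s + 0/((3*s)) = -107/s + 0*(1/(3*s)) = -107/s + 0 = -107/s)
1/(Y(-55) - 39223) = 1/(-107/(-55) - 39223) = 1/(-107*(-1/55) - 39223) = 1/(107/55 - 39223) = 1/(-2157158/55) = -55/2157158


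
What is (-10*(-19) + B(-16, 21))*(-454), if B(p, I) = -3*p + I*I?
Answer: -308266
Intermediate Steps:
B(p, I) = I² - 3*p (B(p, I) = -3*p + I² = I² - 3*p)
(-10*(-19) + B(-16, 21))*(-454) = (-10*(-19) + (21² - 3*(-16)))*(-454) = (190 + (441 + 48))*(-454) = (190 + 489)*(-454) = 679*(-454) = -308266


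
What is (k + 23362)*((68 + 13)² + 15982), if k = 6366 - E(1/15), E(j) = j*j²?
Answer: 2261784253457/3375 ≈ 6.7016e+8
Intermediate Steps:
E(j) = j³
k = 21485249/3375 (k = 6366 - (1/15)³ = 6366 - 1*1/3375 = 6366 - 1/3375 = 21485249/3375 ≈ 6366.0)
(k + 23362)*((68 + 13)² + 15982) = (21485249/3375 + 23362)*((68 + 13)² + 15982) = 100331999*(81² + 15982)/3375 = 100331999*(6561 + 15982)/3375 = (100331999/3375)*22543 = 2261784253457/3375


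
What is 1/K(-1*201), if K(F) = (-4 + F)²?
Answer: 1/42025 ≈ 2.3795e-5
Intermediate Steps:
1/K(-1*201) = 1/((-4 - 1*201)²) = 1/((-4 - 201)²) = 1/((-205)²) = 1/42025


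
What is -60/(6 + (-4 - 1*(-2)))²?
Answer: -15/4 ≈ -3.7500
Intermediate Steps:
-60/(6 + (-4 - 1*(-2)))² = -60/(6 + (-4 + 2))² = -60/(6 - 2)² = -60/(4²) = -60/16 = -60*1/16 = -15/4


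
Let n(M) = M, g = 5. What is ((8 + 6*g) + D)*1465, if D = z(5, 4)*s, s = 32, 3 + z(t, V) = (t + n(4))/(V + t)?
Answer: -38090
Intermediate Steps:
z(t, V) = -3 + (4 + t)/(V + t) (z(t, V) = -3 + (t + 4)/(V + t) = -3 + (4 + t)/(V + t))
D = -64 (D = ((4 - 3*4 - 2*5)/(4 + 5))*32 = ((4 - 12 - 10)/9)*32 = ((⅑)*(-18))*32 = -2*32 = -64)
((8 + 6*g) + D)*1465 = ((8 + 6*5) - 64)*1465 = ((8 + 30) - 64)*1465 = (38 - 64)*1465 = -26*1465 = -38090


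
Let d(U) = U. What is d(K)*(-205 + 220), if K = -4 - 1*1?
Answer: -75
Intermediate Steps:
K = -5 (K = -4 - 1 = -5)
d(K)*(-205 + 220) = -5*(-205 + 220) = -5*15 = -75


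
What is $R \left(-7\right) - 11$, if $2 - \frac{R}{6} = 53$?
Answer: $2131$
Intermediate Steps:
$R = -306$ ($R = 12 - 318 = -306$)
$R \left(-7\right) - 11 = \left(-306\right) \left(-7\right) - 11 = 2142 - 11 = 2131$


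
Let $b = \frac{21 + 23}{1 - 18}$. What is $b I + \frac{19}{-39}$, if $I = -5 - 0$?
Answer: $\frac{8257}{663} \approx 12.454$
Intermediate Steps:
$I = -5$ ($I = -5 + 0 = -5$)
$b = - \frac{44}{17}$ ($b = \frac{44}{-17} = 44 \left(- \frac{1}{17}\right) = - \frac{44}{17} \approx -2.5882$)
$b I + \frac{19}{-39} = \left(- \frac{44}{17}\right) \left(-5\right) + \frac{19}{-39} = \frac{220}{17} + 19 \left(- \frac{1}{39}\right) = \frac{220}{17} - \frac{19}{39} = \frac{8257}{663}$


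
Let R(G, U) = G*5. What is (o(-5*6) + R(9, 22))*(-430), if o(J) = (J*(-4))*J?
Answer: 1528650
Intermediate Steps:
o(J) = -4*J² (o(J) = (-4*J)*J = -4*J²)
R(G, U) = 5*G
(o(-5*6) + R(9, 22))*(-430) = (-4*(-5*6)² + 5*9)*(-430) = (-4*(-30)² + 45)*(-430) = (-4*900 + 45)*(-430) = (-3600 + 45)*(-430) = -3555*(-430) = 1528650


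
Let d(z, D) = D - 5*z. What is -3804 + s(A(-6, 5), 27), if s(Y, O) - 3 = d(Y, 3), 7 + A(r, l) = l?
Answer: -3788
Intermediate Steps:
A(r, l) = -7 + l
s(Y, O) = 6 - 5*Y (s(Y, O) = 3 + (3 - 5*Y) = 6 - 5*Y)
-3804 + s(A(-6, 5), 27) = -3804 + (6 - 5*(-7 + 5)) = -3804 + (6 - 5*(-2)) = -3804 + (6 + 10) = -3804 + 16 = -3788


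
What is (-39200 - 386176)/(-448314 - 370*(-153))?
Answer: 17724/16321 ≈ 1.0860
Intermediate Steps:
(-39200 - 386176)/(-448314 - 370*(-153)) = -425376/(-448314 + 56610) = -425376/(-391704) = -425376*(-1/391704) = 17724/16321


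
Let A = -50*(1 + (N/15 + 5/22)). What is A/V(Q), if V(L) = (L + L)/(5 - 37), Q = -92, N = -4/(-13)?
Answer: -107060/9867 ≈ -10.850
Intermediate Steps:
N = 4/13 (N = -4*(-1/13) = 4/13 ≈ 0.30769)
V(L) = -L/16 (V(L) = (2*L)/(-32) = (2*L)*(-1/32) = -L/16)
A = -26765/429 (A = -50*(1 + ((4/13)/15 + 5/22)) = -50*(1 + ((4/13)*(1/15) + 5*(1/22))) = -50*(1 + (4/195 + 5/22)) = -50*(1 + 1063/4290) = -50*5353/4290 = -26765/429 ≈ -62.389)
A/V(Q) = -26765/(429*((-1/16*(-92)))) = -26765/(429*23/4) = -26765/429*4/23 = -107060/9867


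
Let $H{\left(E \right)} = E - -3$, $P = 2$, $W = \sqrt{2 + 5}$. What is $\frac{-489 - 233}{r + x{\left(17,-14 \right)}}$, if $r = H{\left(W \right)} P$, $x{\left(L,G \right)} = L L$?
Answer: $- \frac{212990}{86997} + \frac{1444 \sqrt{7}}{86997} \approx -2.4043$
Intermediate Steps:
$W = \sqrt{7} \approx 2.6458$
$H{\left(E \right)} = 3 + E$ ($H{\left(E \right)} = E + 3 = 3 + E$)
$x{\left(L,G \right)} = L^{2}$
$r = 6 + 2 \sqrt{7}$ ($r = \left(3 + \sqrt{7}\right) 2 = 6 + 2 \sqrt{7} \approx 11.292$)
$\frac{-489 - 233}{r + x{\left(17,-14 \right)}} = \frac{-489 - 233}{\left(6 + 2 \sqrt{7}\right) + 17^{2}} = - \frac{722}{\left(6 + 2 \sqrt{7}\right) + 289} = - \frac{722}{295 + 2 \sqrt{7}}$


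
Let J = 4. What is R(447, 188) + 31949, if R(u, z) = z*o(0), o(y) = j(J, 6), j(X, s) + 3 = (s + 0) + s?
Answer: 33641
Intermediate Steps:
j(X, s) = -3 + 2*s (j(X, s) = -3 + ((s + 0) + s) = -3 + (s + s) = -3 + 2*s)
o(y) = 9 (o(y) = -3 + 2*6 = -3 + 12 = 9)
R(u, z) = 9*z (R(u, z) = z*9 = 9*z)
R(447, 188) + 31949 = 9*188 + 31949 = 1692 + 31949 = 33641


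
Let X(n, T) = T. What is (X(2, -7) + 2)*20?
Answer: -100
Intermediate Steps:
(X(2, -7) + 2)*20 = (-7 + 2)*20 = -5*20 = -100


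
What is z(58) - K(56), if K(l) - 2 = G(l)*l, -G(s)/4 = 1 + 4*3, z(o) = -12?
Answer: 2898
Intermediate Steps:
G(s) = -52 (G(s) = -4*(1 + 4*3) = -4*(1 + 12) = -4*13 = -52)
K(l) = 2 - 52*l
z(58) - K(56) = -12 - (2 - 52*56) = -12 - (2 - 2912) = -12 - 1*(-2910) = -12 + 2910 = 2898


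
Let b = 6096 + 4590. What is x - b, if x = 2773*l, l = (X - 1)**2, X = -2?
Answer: 14271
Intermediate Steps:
l = 9 (l = (-2 - 1)**2 = (-3)**2 = 9)
x = 24957 (x = 2773*9 = 24957)
b = 10686
x - b = 24957 - 1*10686 = 24957 - 10686 = 14271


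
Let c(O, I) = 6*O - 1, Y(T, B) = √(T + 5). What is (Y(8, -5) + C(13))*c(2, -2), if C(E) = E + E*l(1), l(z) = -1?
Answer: 11*√13 ≈ 39.661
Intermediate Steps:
Y(T, B) = √(5 + T)
c(O, I) = -1 + 6*O
C(E) = 0 (C(E) = E + E*(-1) = E - E = 0)
(Y(8, -5) + C(13))*c(2, -2) = (√(5 + 8) + 0)*(-1 + 6*2) = (√13 + 0)*(-1 + 12) = √13*11 = 11*√13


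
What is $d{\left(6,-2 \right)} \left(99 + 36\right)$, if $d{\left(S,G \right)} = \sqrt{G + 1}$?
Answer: $135 i \approx 135.0 i$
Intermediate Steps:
$d{\left(S,G \right)} = \sqrt{1 + G}$
$d{\left(6,-2 \right)} \left(99 + 36\right) = \sqrt{1 - 2} \left(99 + 36\right) = \sqrt{-1} \cdot 135 = i 135 = 135 i$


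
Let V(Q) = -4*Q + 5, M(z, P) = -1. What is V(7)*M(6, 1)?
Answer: 23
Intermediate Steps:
V(Q) = 5 - 4*Q
V(7)*M(6, 1) = (5 - 4*7)*(-1) = (5 - 28)*(-1) = -23*(-1) = 23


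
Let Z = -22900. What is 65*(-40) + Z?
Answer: -25500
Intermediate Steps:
65*(-40) + Z = 65*(-40) - 22900 = -2600 - 22900 = -25500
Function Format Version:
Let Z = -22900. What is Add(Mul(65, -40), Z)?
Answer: -25500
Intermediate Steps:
Add(Mul(65, -40), Z) = Add(Mul(65, -40), -22900) = Add(-2600, -22900) = -25500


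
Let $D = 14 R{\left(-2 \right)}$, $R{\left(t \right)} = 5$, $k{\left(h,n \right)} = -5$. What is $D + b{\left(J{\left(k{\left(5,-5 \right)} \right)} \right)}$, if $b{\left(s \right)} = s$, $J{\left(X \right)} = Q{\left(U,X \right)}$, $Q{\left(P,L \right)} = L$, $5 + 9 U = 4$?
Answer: $65$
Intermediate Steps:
$U = - \frac{1}{9}$ ($U = - \frac{5}{9} + \frac{1}{9} \cdot 4 = - \frac{5}{9} + \frac{4}{9} = - \frac{1}{9} \approx -0.11111$)
$J{\left(X \right)} = X$
$D = 70$ ($D = 14 \cdot 5 = 70$)
$D + b{\left(J{\left(k{\left(5,-5 \right)} \right)} \right)} = 70 - 5 = 65$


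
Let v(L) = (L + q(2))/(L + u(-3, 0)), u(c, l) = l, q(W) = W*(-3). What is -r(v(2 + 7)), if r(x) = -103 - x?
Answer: 310/3 ≈ 103.33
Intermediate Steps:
q(W) = -3*W
v(L) = (-6 + L)/L (v(L) = (L - 3*2)/(L + 0) = (L - 6)/L = (-6 + L)/L)
-r(v(2 + 7)) = -(-103 - (-6 + (2 + 7))/(2 + 7)) = -(-103 - (-6 + 9)/9) = -(-103 - 3/9) = -(-103 - 1*⅓) = -(-103 - ⅓) = -1*(-310/3) = 310/3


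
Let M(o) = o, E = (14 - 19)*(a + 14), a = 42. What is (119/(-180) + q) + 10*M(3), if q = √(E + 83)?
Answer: 5281/180 + I*√197 ≈ 29.339 + 14.036*I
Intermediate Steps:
E = -280 (E = (14 - 19)*(42 + 14) = -5*56 = -280)
q = I*√197 (q = √(-280 + 83) = √(-197) = I*√197 ≈ 14.036*I)
(119/(-180) + q) + 10*M(3) = (119/(-180) + I*√197) + 10*3 = (119*(-1/180) + I*√197) + 30 = (-119/180 + I*√197) + 30 = 5281/180 + I*√197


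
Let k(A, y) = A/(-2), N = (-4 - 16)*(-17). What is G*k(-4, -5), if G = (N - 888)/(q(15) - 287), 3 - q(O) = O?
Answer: 1096/299 ≈ 3.6656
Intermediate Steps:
q(O) = 3 - O
N = 340 (N = -20*(-17) = 340)
k(A, y) = -A/2 (k(A, y) = A*(-1/2) = -A/2)
G = 548/299 (G = (340 - 888)/((3 - 1*15) - 287) = -548/((3 - 15) - 287) = -548/(-12 - 287) = -548/(-299) = -548*(-1/299) = 548/299 ≈ 1.8328)
G*k(-4, -5) = 548*(-1/2*(-4))/299 = (548/299)*2 = 1096/299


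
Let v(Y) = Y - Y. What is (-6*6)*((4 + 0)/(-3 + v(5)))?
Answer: 48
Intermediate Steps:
v(Y) = 0
(-6*6)*((4 + 0)/(-3 + v(5))) = (-6*6)*((4 + 0)/(-3 + 0)) = -144/(-3) = -144*(-1)/3 = -36*(-4/3) = 48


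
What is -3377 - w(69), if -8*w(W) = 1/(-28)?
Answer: -756449/224 ≈ -3377.0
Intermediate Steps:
w(W) = 1/224 (w(W) = -⅛/(-28) = -⅛*(-1/28) = 1/224)
-3377 - w(69) = -3377 - 1*1/224 = -3377 - 1/224 = -756449/224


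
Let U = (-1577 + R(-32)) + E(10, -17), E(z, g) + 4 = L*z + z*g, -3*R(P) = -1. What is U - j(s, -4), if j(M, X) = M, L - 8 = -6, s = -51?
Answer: -5039/3 ≈ -1679.7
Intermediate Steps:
L = 2 (L = 8 - 6 = 2)
R(P) = ⅓ (R(P) = -⅓*(-1) = ⅓)
E(z, g) = -4 + 2*z + g*z (E(z, g) = -4 + (2*z + z*g) = -4 + (2*z + g*z) = -4 + 2*z + g*z)
U = -5192/3 (U = (-1577 + ⅓) + (-4 + 2*10 - 17*10) = -4730/3 + (-4 + 20 - 170) = -4730/3 - 154 = -5192/3 ≈ -1730.7)
U - j(s, -4) = -5192/3 - 1*(-51) = -5192/3 + 51 = -5039/3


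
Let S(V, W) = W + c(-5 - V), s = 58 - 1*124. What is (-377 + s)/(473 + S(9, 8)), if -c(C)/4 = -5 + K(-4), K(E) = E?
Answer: -443/517 ≈ -0.85687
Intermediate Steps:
c(C) = 36 (c(C) = -4*(-5 - 4) = -4*(-9) = 36)
s = -66 (s = 58 - 124 = -66)
S(V, W) = 36 + W (S(V, W) = W + 36 = 36 + W)
(-377 + s)/(473 + S(9, 8)) = (-377 - 66)/(473 + (36 + 8)) = -443/(473 + 44) = -443/517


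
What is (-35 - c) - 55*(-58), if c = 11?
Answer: 3144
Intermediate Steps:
(-35 - c) - 55*(-58) = (-35 - 1*11) - 55*(-58) = (-35 - 11) + 3190 = -46 + 3190 = 3144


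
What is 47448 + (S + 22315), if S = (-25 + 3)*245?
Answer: 64373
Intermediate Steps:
S = -5390 (S = -22*245 = -5390)
47448 + (S + 22315) = 47448 + (-5390 + 22315) = 47448 + 16925 = 64373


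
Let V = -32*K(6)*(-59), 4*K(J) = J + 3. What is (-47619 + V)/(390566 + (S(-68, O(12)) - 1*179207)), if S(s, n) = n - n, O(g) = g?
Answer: -14457/70453 ≈ -0.20520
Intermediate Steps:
K(J) = 3/4 + J/4 (K(J) = (J + 3)/4 = (3 + J)/4 = 3/4 + J/4)
S(s, n) = 0
V = 4248 (V = -32*(3/4 + (1/4)*6)*(-59) = -32*(3/4 + 3/2)*(-59) = -32*9/4*(-59) = -72*(-59) = 4248)
(-47619 + V)/(390566 + (S(-68, O(12)) - 1*179207)) = (-47619 + 4248)/(390566 + (0 - 1*179207)) = -43371/(390566 + (0 - 179207)) = -43371/(390566 - 179207) = -43371/211359 = -43371*1/211359 = -14457/70453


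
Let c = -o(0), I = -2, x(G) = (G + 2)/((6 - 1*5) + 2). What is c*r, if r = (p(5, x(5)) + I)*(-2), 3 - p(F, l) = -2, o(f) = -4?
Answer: -24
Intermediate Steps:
x(G) = ⅔ + G/3 (x(G) = (2 + G)/((6 - 5) + 2) = (2 + G)/(1 + 2) = (2 + G)/3 = (2 + G)*(⅓) = ⅔ + G/3)
p(F, l) = 5 (p(F, l) = 3 - 1*(-2) = 3 + 2 = 5)
r = -6 (r = (5 - 2)*(-2) = 3*(-2) = -6)
c = 4 (c = -1*(-4) = 4)
c*r = 4*(-6) = -24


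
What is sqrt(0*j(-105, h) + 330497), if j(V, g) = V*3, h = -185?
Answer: sqrt(330497) ≈ 574.89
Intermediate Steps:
j(V, g) = 3*V
sqrt(0*j(-105, h) + 330497) = sqrt(0*(3*(-105)) + 330497) = sqrt(0*(-315) + 330497) = sqrt(0 + 330497) = sqrt(330497)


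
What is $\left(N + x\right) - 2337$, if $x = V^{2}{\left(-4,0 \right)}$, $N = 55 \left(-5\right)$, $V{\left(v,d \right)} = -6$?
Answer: $-2576$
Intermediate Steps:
$N = -275$
$x = 36$ ($x = \left(-6\right)^{2} = 36$)
$\left(N + x\right) - 2337 = \left(-275 + 36\right) - 2337 = -239 - 2337 = -2576$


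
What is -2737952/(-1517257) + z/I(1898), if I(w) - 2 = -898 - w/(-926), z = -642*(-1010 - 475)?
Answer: -95514235303546/89713022149 ≈ -1064.7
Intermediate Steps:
z = 953370 (z = -642*(-1485) = 953370)
I(w) = -896 + w/926 (I(w) = 2 + (-898 - w/(-926)) = 2 + (-898 - w*(-1)/926) = 2 + (-898 - (-1)*w/926) = 2 + (-898 + w/926) = -896 + w/926)
-2737952/(-1517257) + z/I(1898) = -2737952/(-1517257) + 953370/(-896 + (1/926)*1898) = -2737952*(-1/1517257) + 953370/(-896 + 949/463) = 391136/216751 + 953370/(-413899/463) = 391136/216751 + 953370*(-463/413899) = 391136/216751 - 441410310/413899 = -95514235303546/89713022149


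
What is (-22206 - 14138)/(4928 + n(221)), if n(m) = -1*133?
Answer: -5192/685 ≈ -7.5796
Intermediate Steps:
n(m) = -133
(-22206 - 14138)/(4928 + n(221)) = (-22206 - 14138)/(4928 - 133) = -36344/4795 = -36344*1/4795 = -5192/685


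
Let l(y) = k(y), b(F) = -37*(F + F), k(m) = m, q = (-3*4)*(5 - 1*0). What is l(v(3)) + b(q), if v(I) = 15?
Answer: 4455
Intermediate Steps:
q = -60 (q = -12*(5 + 0) = -12*5 = -60)
b(F) = -74*F
l(y) = y
l(v(3)) + b(q) = 15 - 74*(-60) = 15 + 4440 = 4455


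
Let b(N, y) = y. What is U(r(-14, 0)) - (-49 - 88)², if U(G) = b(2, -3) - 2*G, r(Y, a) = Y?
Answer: -18744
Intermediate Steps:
U(G) = -3 - 2*G
U(r(-14, 0)) - (-49 - 88)² = (-3 - 2*(-14)) - (-49 - 88)² = (-3 + 28) - 1*(-137)² = 25 - 1*18769 = 25 - 18769 = -18744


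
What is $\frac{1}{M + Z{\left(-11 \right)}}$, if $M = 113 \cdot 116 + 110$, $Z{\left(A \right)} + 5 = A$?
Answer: $\frac{1}{13202} \approx 7.5746 \cdot 10^{-5}$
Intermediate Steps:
$Z{\left(A \right)} = -5 + A$
$M = 13218$ ($M = 13108 + 110 = 13218$)
$\frac{1}{M + Z{\left(-11 \right)}} = \frac{1}{13218 - 16} = \frac{1}{13202}$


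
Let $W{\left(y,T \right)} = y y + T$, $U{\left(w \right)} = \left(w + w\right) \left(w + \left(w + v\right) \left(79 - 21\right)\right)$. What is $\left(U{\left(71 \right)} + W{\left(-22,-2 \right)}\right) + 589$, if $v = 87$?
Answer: $1312441$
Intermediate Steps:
$U{\left(w \right)} = 2 w \left(5046 + 59 w\right)$ ($U{\left(w \right)} = \left(w + w\right) \left(w + \left(w + 87\right) \left(79 - 21\right)\right) = 2 w \left(w + \left(87 + w\right) 58\right) = 2 w \left(w + \left(5046 + 58 w\right)\right) = 2 w \left(5046 + 59 w\right)$)
$W{\left(y,T \right)} = T + y^{2}$ ($W{\left(y,T \right)} = y^{2} + T = T + y^{2}$)
$\left(U{\left(71 \right)} + W{\left(-22,-2 \right)}\right) + 589 = \left(2 \cdot 71 \left(5046 + 59 \cdot 71\right) - \left(2 - \left(-22\right)^{2}\right)\right) + 589 = \left(2 \cdot 71 \left(5046 + 4189\right) + \left(-2 + 484\right)\right) + 589 = \left(2 \cdot 71 \cdot 9235 + 482\right) + 589 = \left(1311370 + 482\right) + 589 = 1311852 + 589 = 1312441$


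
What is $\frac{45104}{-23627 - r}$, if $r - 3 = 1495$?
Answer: $- \frac{45104}{25125} \approx -1.7952$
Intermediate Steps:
$r = 1498$ ($r = 3 + 1495 = 1498$)
$\frac{45104}{-23627 - r} = \frac{45104}{-23627 - 1498} = \frac{45104}{-25125} = 45104 \left(- \frac{1}{25125}\right) = - \frac{45104}{25125}$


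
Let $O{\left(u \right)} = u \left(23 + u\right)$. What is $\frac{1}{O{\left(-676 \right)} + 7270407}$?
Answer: $\frac{1}{7711835} \approx 1.2967 \cdot 10^{-7}$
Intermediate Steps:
$\frac{1}{O{\left(-676 \right)} + 7270407} = \frac{1}{- 676 \left(23 - 676\right) + 7270407} = \frac{1}{\left(-676\right) \left(-653\right) + 7270407} = \frac{1}{441428 + 7270407} = \frac{1}{7711835}$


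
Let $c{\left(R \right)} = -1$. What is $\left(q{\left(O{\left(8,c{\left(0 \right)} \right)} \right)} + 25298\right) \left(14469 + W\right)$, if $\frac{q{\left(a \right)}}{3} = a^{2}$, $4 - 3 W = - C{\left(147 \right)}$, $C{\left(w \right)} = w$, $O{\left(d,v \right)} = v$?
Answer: $\frac{1102060958}{3} \approx 3.6735 \cdot 10^{8}$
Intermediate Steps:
$W = \frac{151}{3}$ ($W = \frac{4}{3} - \frac{\left(-1\right) 147}{3} = \frac{4}{3} - -49 = \frac{4}{3} + 49 = \frac{151}{3} \approx 50.333$)
$q{\left(a \right)} = 3 a^{2}$
$\left(q{\left(O{\left(8,c{\left(0 \right)} \right)} \right)} + 25298\right) \left(14469 + W\right) = \left(3 \left(-1\right)^{2} + 25298\right) \left(14469 + \frac{151}{3}\right) = \left(3 \cdot 1 + 25298\right) \frac{43558}{3} = \left(3 + 25298\right) \frac{43558}{3} = 25301 \cdot \frac{43558}{3} = \frac{1102060958}{3}$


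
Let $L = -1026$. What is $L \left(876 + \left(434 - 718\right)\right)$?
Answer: $-607392$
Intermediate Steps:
$L \left(876 + \left(434 - 718\right)\right) = - 1026 \left(876 + \left(434 - 718\right)\right) = - 1026 \left(876 - 284\right) = \left(-1026\right) 592 = -607392$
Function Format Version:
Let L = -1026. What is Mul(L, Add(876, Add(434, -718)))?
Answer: -607392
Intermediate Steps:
Mul(L, Add(876, Add(434, -718))) = Mul(-1026, Add(876, Add(434, -718))) = Mul(-1026, Add(876, -284)) = Mul(-1026, 592) = -607392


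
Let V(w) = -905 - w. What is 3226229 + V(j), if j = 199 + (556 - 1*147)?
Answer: 3224716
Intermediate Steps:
j = 608 (j = 199 + (556 - 147) = 199 + 409 = 608)
3226229 + V(j) = 3226229 + (-905 - 1*608) = 3226229 + (-905 - 608) = 3226229 - 1513 = 3224716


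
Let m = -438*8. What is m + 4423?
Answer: 919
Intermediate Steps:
m = -3504
m + 4423 = -3504 + 4423 = 919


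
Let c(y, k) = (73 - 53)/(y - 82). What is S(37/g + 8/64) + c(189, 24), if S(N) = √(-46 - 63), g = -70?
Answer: 20/107 + I*√109 ≈ 0.18692 + 10.44*I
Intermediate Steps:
c(y, k) = 20/(-82 + y)
S(N) = I*√109 (S(N) = √(-109) = I*√109)
S(37/g + 8/64) + c(189, 24) = I*√109 + 20/(-82 + 189) = I*√109 + 20/107 = 20/107 + I*√109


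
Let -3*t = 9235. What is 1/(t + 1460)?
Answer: -3/4855 ≈ -0.00061792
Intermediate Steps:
t = -9235/3 (t = -1/3*9235 = -9235/3 ≈ -3078.3)
1/(t + 1460) = 1/(-9235/3 + 1460) = 1/(-4855/3) = -3/4855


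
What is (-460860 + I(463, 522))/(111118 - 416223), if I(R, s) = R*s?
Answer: 219174/305105 ≈ 0.71836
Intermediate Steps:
(-460860 + I(463, 522))/(111118 - 416223) = (-460860 + 463*522)/(111118 - 416223) = (-460860 + 241686)/(-305105) = -219174*(-1/305105) = 219174/305105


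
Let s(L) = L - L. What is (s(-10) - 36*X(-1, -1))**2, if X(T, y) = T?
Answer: 1296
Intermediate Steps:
s(L) = 0
(s(-10) - 36*X(-1, -1))**2 = (0 - 36*(-1))**2 = (0 + 36)**2 = 36**2 = 1296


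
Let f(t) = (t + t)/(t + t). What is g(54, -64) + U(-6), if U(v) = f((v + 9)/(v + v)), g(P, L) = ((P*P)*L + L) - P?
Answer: -186741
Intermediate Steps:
g(P, L) = L - P + L*P² (g(P, L) = (P²*L + L) - P = (L*P² + L) - P = (L + L*P²) - P = L - P + L*P²)
f(t) = 1 (f(t) = (2*t)/((2*t)) = (2*t)*(1/(2*t)) = 1)
U(v) = 1
g(54, -64) + U(-6) = (-64 - 1*54 - 64*54²) + 1 = (-64 - 54 - 64*2916) + 1 = (-64 - 54 - 186624) + 1 = -186742 + 1 = -186741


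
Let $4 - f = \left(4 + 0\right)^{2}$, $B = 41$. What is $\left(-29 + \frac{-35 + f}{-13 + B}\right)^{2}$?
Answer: $\frac{737881}{784} \approx 941.17$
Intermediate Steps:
$f = -12$ ($f = 4 - \left(4 + 0\right)^{2} = 4 - 4^{2} = 4 - 16 = -12$)
$\left(-29 + \frac{-35 + f}{-13 + B}\right)^{2} = \left(-29 + \frac{-35 - 12}{-13 + 41}\right)^{2} = \left(-29 - \frac{47}{28}\right)^{2} = \left(- \frac{859}{28}\right)^{2} = \frac{737881}{784}$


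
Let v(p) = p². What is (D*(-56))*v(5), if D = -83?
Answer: 116200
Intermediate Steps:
(D*(-56))*v(5) = -83*(-56)*5² = 4648*25 = 116200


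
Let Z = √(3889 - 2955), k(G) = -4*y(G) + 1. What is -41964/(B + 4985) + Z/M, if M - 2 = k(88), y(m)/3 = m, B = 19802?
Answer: -41964/24787 - √934/1053 ≈ -1.7220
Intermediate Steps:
y(m) = 3*m
k(G) = 1 - 12*G (k(G) = -12*G + 1 = 1 - 12*G)
M = -1053 (M = 2 + (1 - 12*88) = 2 + (1 - 1056) = 2 - 1055 = -1053)
Z = √934 ≈ 30.561
-41964/(B + 4985) + Z/M = -41964/(19802 + 4985) + √934/(-1053) = -41964/24787 + √934*(-1/1053) = -41964*1/24787 - √934/1053 = -41964/24787 - √934/1053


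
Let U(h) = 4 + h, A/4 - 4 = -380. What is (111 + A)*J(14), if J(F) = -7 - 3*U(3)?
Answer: 39004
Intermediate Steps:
A = -1504 (A = 16 + 4*(-380) = 16 - 1520 = -1504)
J(F) = -28 (J(F) = -7 - 3*(4 + 3) = -7 - 3*7 = -7 - 21 = -28)
(111 + A)*J(14) = (111 - 1504)*(-28) = -1393*(-28) = 39004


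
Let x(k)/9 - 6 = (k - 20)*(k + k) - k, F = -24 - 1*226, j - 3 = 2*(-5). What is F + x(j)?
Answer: 3269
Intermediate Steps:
j = -7 (j = 3 + 2*(-5) = 3 - 10 = -7)
F = -250 (F = -24 - 226 = -250)
x(k) = 54 - 9*k + 18*k*(-20 + k) (x(k) = 54 + 9*((k - 20)*(k + k) - k) = 54 + 9*((-20 + k)*(2*k) - k) = 54 + 9*(2*k*(-20 + k) - k) = 54 + 9*(-k + 2*k*(-20 + k)) = 54 + (-9*k + 18*k*(-20 + k)) = 54 - 9*k + 18*k*(-20 + k))
F + x(j) = -250 + (54 - 369*(-7) + 18*(-7)²) = -250 + (54 + 2583 + 18*49) = -250 + (54 + 2583 + 882) = -250 + 3519 = 3269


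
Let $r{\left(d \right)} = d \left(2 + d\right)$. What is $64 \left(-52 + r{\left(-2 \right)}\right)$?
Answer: $-3328$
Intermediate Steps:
$64 \left(-52 + r{\left(-2 \right)}\right) = 64 \left(-52 - 2 \left(2 - 2\right)\right) = 64 \left(-52 - 0\right) = 64 \left(-52 + 0\right) = 64 \left(-52\right) = -3328$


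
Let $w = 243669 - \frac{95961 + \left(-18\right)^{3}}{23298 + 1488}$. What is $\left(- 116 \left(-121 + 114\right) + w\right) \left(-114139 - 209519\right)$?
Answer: $- \frac{36319318054399}{459} \approx -7.9127 \cdot 10^{10}$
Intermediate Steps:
$w = \frac{2013163235}{8262}$ ($w = 243669 - \frac{95961 - 5832}{24786} = 243669 - 90129 \cdot \frac{1}{24786} = 243669 - \frac{30043}{8262} = \frac{2013163235}{8262} \approx 2.4367 \cdot 10^{5}$)
$\left(- 116 \left(-121 + 114\right) + w\right) \left(-114139 - 209519\right) = \left(- 116 \left(-121 + 114\right) + \frac{2013163235}{8262}\right) \left(-114139 - 209519\right) = \left(\left(-116\right) \left(-7\right) + \frac{2013163235}{8262}\right) \left(-323658\right) = \left(812 + \frac{2013163235}{8262}\right) \left(-323658\right) = \frac{2019871979}{8262} \left(-323658\right) = - \frac{36319318054399}{459}$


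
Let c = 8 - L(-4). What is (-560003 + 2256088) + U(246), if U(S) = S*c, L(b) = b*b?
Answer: 1694117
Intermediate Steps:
L(b) = b**2
c = -8 (c = 8 - 1*(-4)**2 = 8 - 1*16 = 8 - 16 = -8)
U(S) = -8*S (U(S) = S*(-8) = -8*S)
(-560003 + 2256088) + U(246) = (-560003 + 2256088) - 8*246 = 1696085 - 1968 = 1694117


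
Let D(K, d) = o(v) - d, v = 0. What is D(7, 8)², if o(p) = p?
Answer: 64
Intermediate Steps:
D(K, d) = -d (D(K, d) = 0 - d = -d)
D(7, 8)² = (-1*8)² = (-8)² = 64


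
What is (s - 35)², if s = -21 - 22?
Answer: 6084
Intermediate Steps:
s = -43
(s - 35)² = (-43 - 35)² = (-78)² = 6084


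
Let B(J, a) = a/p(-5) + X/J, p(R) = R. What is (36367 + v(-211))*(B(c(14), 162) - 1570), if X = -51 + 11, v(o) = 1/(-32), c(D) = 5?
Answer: -2342614659/40 ≈ -5.8565e+7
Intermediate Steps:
v(o) = -1/32
X = -40
B(J, a) = -40/J - a/5 (B(J, a) = a/(-5) - 40/J = a*(-1/5) - 40/J = -a/5 - 40/J = -40/J - a/5)
(36367 + v(-211))*(B(c(14), 162) - 1570) = (36367 - 1/32)*((-40/5 - 1/5*162) - 1570) = 1163743*((-40*1/5 - 162/5) - 1570)/32 = 1163743*((-8 - 162/5) - 1570)/32 = 1163743*(-202/5 - 1570)/32 = (1163743/32)*(-8052/5) = -2342614659/40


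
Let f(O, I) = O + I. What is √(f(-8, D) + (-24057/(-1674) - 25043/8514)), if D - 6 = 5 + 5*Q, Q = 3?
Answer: √56947176979/43989 ≈ 5.4249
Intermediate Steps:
D = 26 (D = 6 + (5 + 5*3) = 6 + (5 + 15) = 6 + 20 = 26)
f(O, I) = I + O
√(f(-8, D) + (-24057/(-1674) - 25043/8514)) = √((26 - 8) + (-24057/(-1674) - 25043/8514)) = √(18 + (-24057*(-1/1674) - 25043*1/8514)) = √(18 + (891/62 - 25043/8514)) = √(18 + 1508327/131967) = √(3883733/131967) = √56947176979/43989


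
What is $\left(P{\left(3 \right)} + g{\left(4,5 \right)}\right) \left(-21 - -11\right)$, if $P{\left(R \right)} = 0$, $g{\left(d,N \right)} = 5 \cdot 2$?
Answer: $-100$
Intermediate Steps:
$g{\left(d,N \right)} = 10$
$\left(P{\left(3 \right)} + g{\left(4,5 \right)}\right) \left(-21 - -11\right) = \left(0 + 10\right) \left(-21 - -11\right) = 10 \left(-21 + 11\right) = 10 \left(-10\right) = -100$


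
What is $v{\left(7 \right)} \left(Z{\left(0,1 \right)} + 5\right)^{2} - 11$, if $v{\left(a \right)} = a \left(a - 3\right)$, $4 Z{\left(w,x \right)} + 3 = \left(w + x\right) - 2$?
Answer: $437$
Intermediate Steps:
$Z{\left(w,x \right)} = - \frac{5}{4} + \frac{w}{4} + \frac{x}{4}$ ($Z{\left(w,x \right)} = - \frac{3}{4} + \frac{\left(w + x\right) - 2}{4} = - \frac{3}{4} + \frac{-2 + w + x}{4} = - \frac{3}{4} + \left(- \frac{1}{2} + \frac{w}{4} + \frac{x}{4}\right) = - \frac{5}{4} + \frac{w}{4} + \frac{x}{4}$)
$v{\left(a \right)} = a \left(-3 + a\right)$
$v{\left(7 \right)} \left(Z{\left(0,1 \right)} + 5\right)^{2} - 11 = 7 \left(-3 + 7\right) \left(\left(- \frac{5}{4} + \frac{1}{4} \cdot 0 + \frac{1}{4} \cdot 1\right) + 5\right)^{2} - 11 = 7 \cdot 4 \left(\left(- \frac{5}{4} + 0 + \frac{1}{4}\right) + 5\right)^{2} - 11 = 28 \left(-1 + 5\right)^{2} - 11 = 28 \cdot 4^{2} - 11 = 28 \cdot 16 - 11 = 448 - 11 = 437$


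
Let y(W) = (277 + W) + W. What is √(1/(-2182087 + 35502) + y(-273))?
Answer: I*√1239505508785110/2146585 ≈ 16.401*I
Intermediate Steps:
y(W) = 277 + 2*W
√(1/(-2182087 + 35502) + y(-273)) = √(1/(-2182087 + 35502) + (277 + 2*(-273))) = √(1/(-2146585) + (277 - 546)) = √(-1/2146585 - 269) = √(-577431366/2146585) = I*√1239505508785110/2146585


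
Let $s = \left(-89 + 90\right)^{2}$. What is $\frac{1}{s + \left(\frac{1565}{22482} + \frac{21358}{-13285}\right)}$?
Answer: $- \frac{298673370}{160706161} \approx -1.8585$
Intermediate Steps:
$s = 1$ ($s = 1^{2} = 1$)
$\frac{1}{s + \left(\frac{1565}{22482} + \frac{21358}{-13285}\right)} = \frac{1}{1 + \left(\frac{1565}{22482} + \frac{21358}{-13285}\right)} = \frac{1}{1 + \left(1565 \cdot \frac{1}{22482} + 21358 \left(- \frac{1}{13285}\right)\right)} = \frac{1}{1 + \left(\frac{1565}{22482} - \frac{21358}{13285}\right)} = \frac{1}{1 - \frac{459379531}{298673370}} = \frac{1}{- \frac{160706161}{298673370}} = - \frac{298673370}{160706161}$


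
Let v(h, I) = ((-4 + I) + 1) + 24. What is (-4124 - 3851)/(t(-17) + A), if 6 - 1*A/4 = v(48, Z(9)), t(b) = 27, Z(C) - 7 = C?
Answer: 7975/97 ≈ 82.217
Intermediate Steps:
Z(C) = 7 + C
v(h, I) = 21 + I (v(h, I) = (-3 + I) + 24 = 21 + I)
A = -124 (A = 24 - 4*(21 + (7 + 9)) = 24 - 4*(21 + 16) = 24 - 4*37 = 24 - 148 = -124)
(-4124 - 3851)/(t(-17) + A) = (-4124 - 3851)/(27 - 124) = -7975/(-97) = -7975*(-1/97) = 7975/97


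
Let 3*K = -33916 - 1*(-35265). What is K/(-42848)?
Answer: -1349/128544 ≈ -0.010494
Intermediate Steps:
K = 1349/3 (K = (-33916 - 1*(-35265))/3 = (-33916 + 35265)/3 = (⅓)*1349 = 1349/3 ≈ 449.67)
K/(-42848) = (1349/3)/(-42848) = (1349/3)*(-1/42848) = -1349/128544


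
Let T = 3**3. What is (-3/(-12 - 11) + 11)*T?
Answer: 6912/23 ≈ 300.52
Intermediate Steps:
T = 27
(-3/(-12 - 11) + 11)*T = (-3/(-12 - 11) + 11)*27 = (-3/(-23) + 11)*27 = (-1/23*(-3) + 11)*27 = (3/23 + 11)*27 = (256/23)*27 = 6912/23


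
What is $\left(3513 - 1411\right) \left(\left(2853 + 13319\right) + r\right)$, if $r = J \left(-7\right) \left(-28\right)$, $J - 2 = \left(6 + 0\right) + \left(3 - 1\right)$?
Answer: $38113464$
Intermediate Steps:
$J = 10$ ($J = 2 + \left(\left(6 + 0\right) + \left(3 - 1\right)\right) = 2 + \left(6 + \left(3 - 1\right)\right) = 2 + \left(6 + 2\right) = 2 + 8 = 10$)
$r = 1960$ ($r = 10 \left(-7\right) \left(-28\right) = \left(-70\right) \left(-28\right) = 1960$)
$\left(3513 - 1411\right) \left(\left(2853 + 13319\right) + r\right) = \left(3513 - 1411\right) \left(\left(2853 + 13319\right) + 1960\right) = 2102 \left(16172 + 1960\right) = 2102 \cdot 18132 = 38113464$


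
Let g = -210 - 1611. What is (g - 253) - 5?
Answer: -2079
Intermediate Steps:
g = -1821
(g - 253) - 5 = (-1821 - 253) - 5 = -2074 - 5 = -2079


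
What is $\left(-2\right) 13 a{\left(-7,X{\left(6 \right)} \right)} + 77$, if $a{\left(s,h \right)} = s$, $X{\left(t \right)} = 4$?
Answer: $259$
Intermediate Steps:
$\left(-2\right) 13 a{\left(-7,X{\left(6 \right)} \right)} + 77 = \left(-2\right) 13 \left(-7\right) + 77 = \left(-26\right) \left(-7\right) + 77 = 182 + 77 = 259$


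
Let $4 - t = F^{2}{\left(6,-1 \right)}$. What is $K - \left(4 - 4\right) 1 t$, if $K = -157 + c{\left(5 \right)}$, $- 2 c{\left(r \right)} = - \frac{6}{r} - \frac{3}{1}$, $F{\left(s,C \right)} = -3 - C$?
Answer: $- \frac{1549}{10} \approx -154.9$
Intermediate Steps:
$t = 0$ ($t = 4 - \left(-3 - -1\right)^{2} = 4 - \left(-3 + 1\right)^{2} = 4 - \left(-2\right)^{2} = 4 - 4 = 0$)
$c{\left(r \right)} = \frac{3}{2} + \frac{3}{r}$ ($c{\left(r \right)} = - \frac{- \frac{6}{r} - \frac{3}{1}}{2} = - \frac{- \frac{6}{r} - 3}{2} = - \frac{-3 - \frac{6}{r}}{2} = \frac{3}{2} + \frac{3}{r}$)
$K = - \frac{1549}{10}$ ($K = -157 + \left(\frac{3}{2} + \frac{3}{5}\right) = -157 + \frac{21}{10} = - \frac{1549}{10} \approx -154.9$)
$K - \left(4 - 4\right) 1 t = - \frac{1549}{10} - \left(4 - 4\right) 1 \cdot 0 = - \frac{1549}{10} - 0 \cdot 1 \cdot 0 = - \frac{1549}{10} - 0 \cdot 0 = - \frac{1549}{10} - 0 = - \frac{1549}{10} + 0 = - \frac{1549}{10}$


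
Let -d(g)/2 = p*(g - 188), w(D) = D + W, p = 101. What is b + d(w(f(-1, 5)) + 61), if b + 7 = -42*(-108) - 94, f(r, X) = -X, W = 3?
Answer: 30493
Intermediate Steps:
w(D) = 3 + D (w(D) = D + 3 = 3 + D)
d(g) = 37976 - 202*g (d(g) = -202*(g - 188) = -202*(-188 + g) = -2*(-18988 + 101*g) = 37976 - 202*g)
b = 4435 (b = -7 + (-42*(-108) - 94) = -7 + (4536 - 94) = -7 + 4442 = 4435)
b + d(w(f(-1, 5)) + 61) = 4435 + (37976 - 202*((3 - 1*5) + 61)) = 4435 + (37976 - 202*((3 - 5) + 61)) = 4435 + (37976 - 202*(-2 + 61)) = 4435 + (37976 - 202*59) = 4435 + (37976 - 11918) = 4435 + 26058 = 30493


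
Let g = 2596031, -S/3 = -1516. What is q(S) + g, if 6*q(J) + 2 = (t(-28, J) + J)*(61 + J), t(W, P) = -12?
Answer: 18241304/3 ≈ 6.0804e+6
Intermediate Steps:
S = 4548 (S = -3*(-1516) = 4548)
q(J) = -⅓ + (-12 + J)*(61 + J)/6 (q(J) = -⅓ + ((-12 + J)*(61 + J))/6 = -⅓ + (-12 + J)*(61 + J)/6)
q(S) + g = (-367/3 + (⅙)*4548² + (49/6)*4548) + 2596031 = (-367/3 + (⅙)*20684304 + 37142) + 2596031 = (-367/3 + 3447384 + 37142) + 2596031 = 10453211/3 + 2596031 = 18241304/3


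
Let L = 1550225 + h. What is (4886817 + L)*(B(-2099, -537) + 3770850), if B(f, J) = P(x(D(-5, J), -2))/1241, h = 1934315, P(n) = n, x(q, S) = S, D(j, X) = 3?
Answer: 39174810228678736/1241 ≈ 3.1567e+13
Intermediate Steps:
B(f, J) = -2/1241
L = 3484540 (L = 1550225 + 1934315 = 3484540)
(4886817 + L)*(B(-2099, -537) + 3770850) = (4886817 + 3484540)*(-2/1241 + 3770850) = 8371357*(4679624848/1241) = 39174810228678736/1241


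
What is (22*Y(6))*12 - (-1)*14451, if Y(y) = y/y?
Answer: 14715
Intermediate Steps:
Y(y) = 1
(22*Y(6))*12 - (-1)*14451 = (22*1)*12 - (-1)*14451 = 22*12 - 1*(-14451) = 264 + 14451 = 14715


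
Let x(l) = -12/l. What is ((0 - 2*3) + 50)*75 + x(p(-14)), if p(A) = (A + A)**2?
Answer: 646797/196 ≈ 3300.0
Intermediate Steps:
p(A) = 4*A**2 (p(A) = (2*A)**2 = 4*A**2)
((0 - 2*3) + 50)*75 + x(p(-14)) = ((0 - 2*3) + 50)*75 - 12/(4*(-14)**2) = ((0 - 6) + 50)*75 - 12/(4*196) = (-6 + 50)*75 - 12/784 = 44*75 - 12*1/784 = 3300 - 3/196 = 646797/196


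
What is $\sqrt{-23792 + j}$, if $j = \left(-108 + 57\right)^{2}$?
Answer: $i \sqrt{21191} \approx 145.57 i$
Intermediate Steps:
$j = 2601$ ($j = \left(-51\right)^{2} = 2601$)
$\sqrt{-23792 + j} = \sqrt{-23792 + 2601} = \sqrt{-21191} = i \sqrt{21191}$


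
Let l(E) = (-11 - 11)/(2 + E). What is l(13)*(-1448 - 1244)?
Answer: 59224/15 ≈ 3948.3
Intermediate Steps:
l(E) = -22/(2 + E)
l(13)*(-1448 - 1244) = (-22/(2 + 13))*(-1448 - 1244) = -22/15*(-2692) = 59224/15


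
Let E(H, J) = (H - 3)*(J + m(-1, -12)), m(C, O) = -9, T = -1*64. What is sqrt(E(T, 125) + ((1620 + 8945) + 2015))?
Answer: 2*sqrt(1202) ≈ 69.340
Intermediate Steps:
T = -64
E(H, J) = (-9 + J)*(-3 + H) (E(H, J) = (H - 3)*(J - 9) = (-3 + H)*(-9 + J) = (-9 + J)*(-3 + H))
sqrt(E(T, 125) + ((1620 + 8945) + 2015)) = sqrt((27 - 9*(-64) - 3*125 - 64*125) + ((1620 + 8945) + 2015)) = sqrt((27 + 576 - 375 - 8000) + (10565 + 2015)) = sqrt(-7772 + 12580) = sqrt(4808) = 2*sqrt(1202)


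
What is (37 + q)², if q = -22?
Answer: 225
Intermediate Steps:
(37 + q)² = (37 - 22)² = 15² = 225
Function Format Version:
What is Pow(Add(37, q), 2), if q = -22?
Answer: 225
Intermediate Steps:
Pow(Add(37, q), 2) = Pow(Add(37, -22), 2) = Pow(15, 2) = 225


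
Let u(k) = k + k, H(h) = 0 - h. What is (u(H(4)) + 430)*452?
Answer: 190744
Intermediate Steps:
H(h) = -h
u(k) = 2*k
(u(H(4)) + 430)*452 = (2*(-1*4) + 430)*452 = (2*(-4) + 430)*452 = (-8 + 430)*452 = 422*452 = 190744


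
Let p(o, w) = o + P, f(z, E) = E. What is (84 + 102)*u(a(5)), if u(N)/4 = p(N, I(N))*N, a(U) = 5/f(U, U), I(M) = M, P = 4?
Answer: 3720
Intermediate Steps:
a(U) = 5/U
p(o, w) = 4 + o (p(o, w) = o + 4 = 4 + o)
u(N) = 4*N*(4 + N) (u(N) = 4*((4 + N)*N) = 4*(N*(4 + N)) = 4*N*(4 + N))
(84 + 102)*u(a(5)) = (84 + 102)*(4*(5/5)*(4 + 5/5)) = 186*(4*(5*(⅕))*(4 + 5*(⅕))) = 186*(4*1*(4 + 1)) = 186*(4*1*5) = 186*20 = 3720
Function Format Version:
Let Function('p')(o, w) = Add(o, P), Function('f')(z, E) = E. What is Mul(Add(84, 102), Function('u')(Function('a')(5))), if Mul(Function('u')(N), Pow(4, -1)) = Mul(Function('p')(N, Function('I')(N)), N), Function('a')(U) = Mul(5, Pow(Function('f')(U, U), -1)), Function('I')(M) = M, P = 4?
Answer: 3720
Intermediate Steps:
Function('a')(U) = Mul(5, Pow(U, -1))
Function('p')(o, w) = Add(4, o) (Function('p')(o, w) = Add(o, 4) = Add(4, o))
Function('u')(N) = Mul(4, N, Add(4, N)) (Function('u')(N) = Mul(4, Mul(Add(4, N), N)) = Mul(4, Mul(N, Add(4, N))) = Mul(4, N, Add(4, N)))
Mul(Add(84, 102), Function('u')(Function('a')(5))) = Mul(Add(84, 102), Mul(4, Mul(5, Pow(5, -1)), Add(4, Mul(5, Pow(5, -1))))) = Mul(186, Mul(4, Mul(5, Rational(1, 5)), Add(4, Mul(5, Rational(1, 5))))) = Mul(186, Mul(4, 1, Add(4, 1))) = Mul(186, Mul(4, 1, 5)) = Mul(186, 20) = 3720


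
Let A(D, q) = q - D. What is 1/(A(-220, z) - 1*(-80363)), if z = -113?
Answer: 1/80470 ≈ 1.2427e-5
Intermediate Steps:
1/(A(-220, z) - 1*(-80363)) = 1/((-113 - 1*(-220)) - 1*(-80363)) = 1/((-113 + 220) + 80363) = 1/(107 + 80363) = 1/80470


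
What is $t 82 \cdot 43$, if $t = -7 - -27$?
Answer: $70520$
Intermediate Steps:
$t = 20$ ($t = -7 + 27 = 20$)
$t 82 \cdot 43 = 20 \cdot 82 \cdot 43 = 1640 \cdot 43 = 70520$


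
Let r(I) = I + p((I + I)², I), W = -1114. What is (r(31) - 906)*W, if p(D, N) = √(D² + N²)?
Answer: 974750 - 34534*√15377 ≈ -3.3076e+6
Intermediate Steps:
r(I) = I + √(I² + 16*I⁴) (r(I) = I + √(((I + I)²)² + I²) = I + √(((2*I)²)² + I²) = I + √((4*I²)² + I²) = I + √(16*I⁴ + I²) = I + √(I² + 16*I⁴))
(r(31) - 906)*W = ((31 + √(31² + 16*31⁴)) - 906)*(-1114) = ((31 + √(961 + 16*923521)) - 906)*(-1114) = ((31 + √(961 + 14776336)) - 906)*(-1114) = ((31 + √14777297) - 906)*(-1114) = ((31 + 31*√15377) - 906)*(-1114) = (-875 + 31*√15377)*(-1114) = 974750 - 34534*√15377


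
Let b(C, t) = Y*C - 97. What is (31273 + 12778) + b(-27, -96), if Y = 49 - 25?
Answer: 43306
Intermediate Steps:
Y = 24
b(C, t) = -97 + 24*C (b(C, t) = 24*C - 97 = -97 + 24*C)
(31273 + 12778) + b(-27, -96) = (31273 + 12778) + (-97 + 24*(-27)) = 44051 + (-97 - 648) = 44051 - 745 = 43306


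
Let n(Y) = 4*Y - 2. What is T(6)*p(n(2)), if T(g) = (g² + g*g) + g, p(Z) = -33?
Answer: -2574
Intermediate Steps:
n(Y) = -2 + 4*Y
T(g) = g + 2*g² (T(g) = (g² + g²) + g = 2*g² + g = g + 2*g²)
T(6)*p(n(2)) = (6*(1 + 2*6))*(-33) = (6*(1 + 12))*(-33) = (6*13)*(-33) = 78*(-33) = -2574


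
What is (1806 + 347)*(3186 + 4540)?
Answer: 16634078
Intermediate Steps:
(1806 + 347)*(3186 + 4540) = 2153*7726 = 16634078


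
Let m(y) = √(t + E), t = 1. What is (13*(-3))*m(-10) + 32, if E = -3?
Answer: 32 - 39*I*√2 ≈ 32.0 - 55.154*I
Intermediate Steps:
m(y) = I*√2 (m(y) = √(1 - 3) = √(-2) = I*√2)
(13*(-3))*m(-10) + 32 = (13*(-3))*(I*√2) + 32 = -39*I*√2 + 32 = 32 - 39*I*√2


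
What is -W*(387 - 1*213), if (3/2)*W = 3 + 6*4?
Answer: -3132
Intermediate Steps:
W = 18 (W = 2*(3 + 6*4)/3 = 2*(3 + 24)/3 = (⅔)*27 = 18)
-W*(387 - 1*213) = -18*(387 - 1*213) = -18*(387 - 213) = -18*174 = -1*3132 = -3132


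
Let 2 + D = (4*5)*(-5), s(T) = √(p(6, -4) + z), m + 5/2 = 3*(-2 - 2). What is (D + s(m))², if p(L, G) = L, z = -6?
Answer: 10404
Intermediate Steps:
m = -29/2 (m = -5/2 + 3*(-2 - 2) = -5/2 + 3*(-4) = -5/2 - 12 = -29/2 ≈ -14.500)
s(T) = 0 (s(T) = √(6 - 6) = √0 = 0)
D = -102 (D = -2 + (4*5)*(-5) = -2 + 20*(-5) = -2 - 100 = -102)
(D + s(m))² = (-102 + 0)² = (-102)² = 10404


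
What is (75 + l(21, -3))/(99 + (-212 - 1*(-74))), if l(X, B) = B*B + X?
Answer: -35/13 ≈ -2.6923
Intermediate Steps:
l(X, B) = X + B**2 (l(X, B) = B**2 + X = X + B**2)
(75 + l(21, -3))/(99 + (-212 - 1*(-74))) = (75 + (21 + (-3)**2))/(99 + (-212 - 1*(-74))) = (75 + (21 + 9))/(99 + (-212 + 74)) = (75 + 30)/(99 - 138) = 105/(-39) = 105*(-1/39) = -35/13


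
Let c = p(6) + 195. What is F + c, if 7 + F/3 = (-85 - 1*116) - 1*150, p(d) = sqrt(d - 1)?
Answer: -879 + sqrt(5) ≈ -876.76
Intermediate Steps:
p(d) = sqrt(-1 + d)
c = 195 + sqrt(5) (c = sqrt(-1 + 6) + 195 = sqrt(5) + 195 = 195 + sqrt(5) ≈ 197.24)
F = -1074 (F = -21 + 3*((-85 - 1*116) - 1*150) = -21 + 3*((-85 - 116) - 150) = -21 + 3*(-201 - 150) = -21 + 3*(-351) = -21 - 1053 = -1074)
F + c = -1074 + (195 + sqrt(5)) = -879 + sqrt(5)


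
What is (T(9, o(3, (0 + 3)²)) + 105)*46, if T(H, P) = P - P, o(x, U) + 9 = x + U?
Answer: 4830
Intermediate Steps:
o(x, U) = -9 + U + x (o(x, U) = -9 + (x + U) = -9 + (U + x) = -9 + U + x)
T(H, P) = 0
(T(9, o(3, (0 + 3)²)) + 105)*46 = (0 + 105)*46 = 105*46 = 4830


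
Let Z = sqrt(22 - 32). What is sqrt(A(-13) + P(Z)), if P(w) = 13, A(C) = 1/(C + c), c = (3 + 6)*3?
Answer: sqrt(2562)/14 ≈ 3.6154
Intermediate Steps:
c = 27 (c = 9*3 = 27)
A(C) = 1/(27 + C) (A(C) = 1/(C + 27) = 1/(27 + C))
Z = I*sqrt(10) (Z = sqrt(-10) = I*sqrt(10) ≈ 3.1623*I)
sqrt(A(-13) + P(Z)) = sqrt(1/(27 - 13) + 13) = sqrt(1/14 + 13) = sqrt(183/14) = sqrt(2562)/14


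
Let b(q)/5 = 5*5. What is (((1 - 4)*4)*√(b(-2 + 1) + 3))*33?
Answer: -3168*√2 ≈ -4480.2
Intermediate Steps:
b(q) = 125 (b(q) = 5*(5*5) = 5*25 = 125)
(((1 - 4)*4)*√(b(-2 + 1) + 3))*33 = (((1 - 4)*4)*√(125 + 3))*33 = ((-3*4)*√128)*33 = -96*√2*33 = -3168*√2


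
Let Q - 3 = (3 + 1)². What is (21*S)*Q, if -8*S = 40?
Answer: -1995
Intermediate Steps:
S = -5 (S = -⅛*40 = -5)
Q = 19 (Q = 3 + (3 + 1)² = 3 + 4² = 3 + 16 = 19)
(21*S)*Q = (21*(-5))*19 = -105*19 = -1995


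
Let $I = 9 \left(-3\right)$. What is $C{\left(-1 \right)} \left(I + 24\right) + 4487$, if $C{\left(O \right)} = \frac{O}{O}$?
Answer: $4484$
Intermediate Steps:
$I = -27$
$C{\left(O \right)} = 1$
$C{\left(-1 \right)} \left(I + 24\right) + 4487 = 1 \left(-27 + 24\right) + 4487 = 1 \left(-3\right) + 4487 = -3 + 4487 = 4484$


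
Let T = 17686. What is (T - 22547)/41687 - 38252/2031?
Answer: -1604483815/84666297 ≈ -18.951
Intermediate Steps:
(T - 22547)/41687 - 38252/2031 = (17686 - 22547)/41687 - 38252/2031 = -4861*1/41687 - 38252*1/2031 = -4861/41687 - 38252/2031 = -1604483815/84666297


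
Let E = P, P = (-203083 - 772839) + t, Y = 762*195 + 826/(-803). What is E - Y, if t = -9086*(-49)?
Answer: -545475468/803 ≈ -6.7930e+5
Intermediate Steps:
Y = 119316944/803 (Y = 148590 + 826*(-1/803) = 148590 - 826/803 = 119316944/803 ≈ 1.4859e+5)
t = 445214
P = -530708 (P = (-203083 - 772839) + 445214 = -975922 + 445214 = -530708)
E = -530708
E - Y = -530708 - 1*119316944/803 = -530708 - 119316944/803 = -545475468/803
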